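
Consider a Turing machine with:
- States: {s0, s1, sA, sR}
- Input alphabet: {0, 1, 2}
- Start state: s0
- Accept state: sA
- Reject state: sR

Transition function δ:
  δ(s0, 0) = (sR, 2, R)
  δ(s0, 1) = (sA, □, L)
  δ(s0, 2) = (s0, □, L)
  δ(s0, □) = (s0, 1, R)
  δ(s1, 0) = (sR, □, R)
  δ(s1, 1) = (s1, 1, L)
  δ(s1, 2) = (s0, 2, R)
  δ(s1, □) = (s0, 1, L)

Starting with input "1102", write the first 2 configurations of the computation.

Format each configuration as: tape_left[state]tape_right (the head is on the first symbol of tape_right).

Transitions applied:
Step 1: δ(s0, 1) = (sA, □, L)

The first 2 configurations are:
[s0]1102 ⊢ [sA]□□102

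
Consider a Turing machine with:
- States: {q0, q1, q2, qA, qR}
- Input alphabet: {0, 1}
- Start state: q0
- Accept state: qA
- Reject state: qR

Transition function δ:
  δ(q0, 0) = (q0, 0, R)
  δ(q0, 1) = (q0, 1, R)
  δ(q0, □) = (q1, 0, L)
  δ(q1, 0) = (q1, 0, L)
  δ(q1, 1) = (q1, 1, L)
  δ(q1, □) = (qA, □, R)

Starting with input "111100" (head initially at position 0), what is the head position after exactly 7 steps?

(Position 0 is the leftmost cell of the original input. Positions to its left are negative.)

Execution trace (head position shown):
Step 0: [q0]111100  (head at position 0)
Step 1: move right → 1[q0]11100  (head at position 1)
Step 2: move right → 11[q0]1100  (head at position 2)
Step 3: move right → 111[q0]100  (head at position 3)
Step 4: move right → 1111[q0]00  (head at position 4)
Step 5: move right → 11110[q0]0  (head at position 5)
Step 6: move right → 111100[q0]□  (head at position 6)
Step 7: move left → 11110[q1]00  (head at position 5)

After 7 steps, the head is at position 5.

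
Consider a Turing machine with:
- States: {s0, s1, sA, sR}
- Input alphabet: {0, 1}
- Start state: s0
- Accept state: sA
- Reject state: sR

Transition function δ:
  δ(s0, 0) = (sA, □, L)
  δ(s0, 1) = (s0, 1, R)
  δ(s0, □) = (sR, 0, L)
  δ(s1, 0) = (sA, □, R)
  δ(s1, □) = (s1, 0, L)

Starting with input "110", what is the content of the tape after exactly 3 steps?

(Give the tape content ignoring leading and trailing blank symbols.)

Execution trace:
Initial: [s0]110
Step 1: δ(s0, 1) = (s0, 1, R) → 1[s0]10
Step 2: δ(s0, 1) = (s0, 1, R) → 11[s0]0
Step 3: δ(s0, 0) = (sA, □, L) → 1[sA]1□

The machine reaches the accept state sA and halts.

After 3 steps, the tape (ignoring leading/trailing blanks) is: 11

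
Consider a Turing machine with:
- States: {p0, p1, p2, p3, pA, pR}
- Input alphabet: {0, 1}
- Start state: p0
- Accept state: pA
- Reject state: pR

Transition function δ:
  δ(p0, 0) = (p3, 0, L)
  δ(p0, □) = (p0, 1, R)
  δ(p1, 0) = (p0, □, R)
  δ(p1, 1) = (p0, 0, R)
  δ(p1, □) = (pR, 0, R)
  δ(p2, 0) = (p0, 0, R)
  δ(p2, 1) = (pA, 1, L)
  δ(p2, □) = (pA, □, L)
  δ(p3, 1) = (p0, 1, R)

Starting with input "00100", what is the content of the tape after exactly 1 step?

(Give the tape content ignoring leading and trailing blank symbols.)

Execution trace:
Initial: [p0]00100
Step 1: δ(p0, 0) = (p3, 0, L) → [p3]□00100

No transition is defined for δ(p3, □). By convention the machine halts and rejects.

After 1 step, the tape (ignoring leading/trailing blanks) is: 00100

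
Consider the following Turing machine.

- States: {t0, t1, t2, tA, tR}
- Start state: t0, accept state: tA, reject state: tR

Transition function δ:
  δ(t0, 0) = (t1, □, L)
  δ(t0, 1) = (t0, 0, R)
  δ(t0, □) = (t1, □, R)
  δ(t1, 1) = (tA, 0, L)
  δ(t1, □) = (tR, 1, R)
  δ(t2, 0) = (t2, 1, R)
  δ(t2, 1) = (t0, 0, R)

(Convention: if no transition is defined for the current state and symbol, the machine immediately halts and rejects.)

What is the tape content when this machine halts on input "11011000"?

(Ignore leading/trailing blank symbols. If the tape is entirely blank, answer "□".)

Execution trace:
Initial: [t0]11011000
Step 1: δ(t0, 1) = (t0, 0, R) → 0[t0]1011000
Step 2: δ(t0, 1) = (t0, 0, R) → 00[t0]011000
Step 3: δ(t0, 0) = (t1, □, L) → 0[t1]0□11000

No transition is defined for δ(t1, 0). By convention the machine halts and rejects.

Final tape (ignoring leading/trailing blanks): 00□11000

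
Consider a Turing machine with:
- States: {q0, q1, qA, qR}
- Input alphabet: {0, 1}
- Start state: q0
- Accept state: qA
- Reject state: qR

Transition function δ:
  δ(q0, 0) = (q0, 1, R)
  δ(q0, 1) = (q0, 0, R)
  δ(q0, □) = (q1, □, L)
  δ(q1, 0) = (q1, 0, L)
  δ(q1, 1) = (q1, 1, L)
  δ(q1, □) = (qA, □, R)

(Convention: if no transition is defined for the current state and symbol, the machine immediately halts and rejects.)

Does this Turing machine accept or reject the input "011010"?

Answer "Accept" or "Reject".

Execution trace:
Initial: [q0]011010
Step 1: δ(q0, 0) = (q0, 1, R) → 1[q0]11010
Step 2: δ(q0, 1) = (q0, 0, R) → 10[q0]1010
Step 3: δ(q0, 1) = (q0, 0, R) → 100[q0]010
Step 4: δ(q0, 0) = (q0, 1, R) → 1001[q0]10
Step 5: δ(q0, 1) = (q0, 0, R) → 10010[q0]0
Step 6: δ(q0, 0) = (q0, 1, R) → 100101[q0]□
Step 7: δ(q0, □) = (q1, □, L) → 10010[q1]1□
Step 8: δ(q1, 1) = (q1, 1, L) → 1001[q1]01□
Step 9: δ(q1, 0) = (q1, 0, L) → 100[q1]101□
Step 10: δ(q1, 1) = (q1, 1, L) → 10[q1]0101□
Step 11: δ(q1, 0) = (q1, 0, L) → 1[q1]00101□
Step 12: δ(q1, 0) = (q1, 0, L) → [q1]100101□
Step 13: δ(q1, 1) = (q1, 1, L) → [q1]□100101□
Step 14: δ(q1, □) = (qA, □, R) → □[qA]100101□

The machine reaches the accept state qA and halts.

Answer: Accept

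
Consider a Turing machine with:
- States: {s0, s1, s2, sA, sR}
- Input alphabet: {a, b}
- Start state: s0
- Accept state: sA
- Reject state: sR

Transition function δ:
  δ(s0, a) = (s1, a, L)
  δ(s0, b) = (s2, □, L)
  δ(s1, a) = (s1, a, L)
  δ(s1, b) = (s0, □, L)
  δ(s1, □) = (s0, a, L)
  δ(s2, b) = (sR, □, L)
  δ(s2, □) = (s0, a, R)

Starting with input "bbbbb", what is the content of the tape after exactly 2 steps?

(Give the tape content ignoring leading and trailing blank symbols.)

Execution trace:
Initial: [s0]bbbbb
Step 1: δ(s0, b) = (s2, □, L) → [s2]□□bbbb
Step 2: δ(s2, □) = (s0, a, R) → a[s0]□bbbb

No transition is defined for δ(s0, □). By convention the machine halts and rejects.

After 2 steps, the tape (ignoring leading/trailing blanks) is: a□bbbb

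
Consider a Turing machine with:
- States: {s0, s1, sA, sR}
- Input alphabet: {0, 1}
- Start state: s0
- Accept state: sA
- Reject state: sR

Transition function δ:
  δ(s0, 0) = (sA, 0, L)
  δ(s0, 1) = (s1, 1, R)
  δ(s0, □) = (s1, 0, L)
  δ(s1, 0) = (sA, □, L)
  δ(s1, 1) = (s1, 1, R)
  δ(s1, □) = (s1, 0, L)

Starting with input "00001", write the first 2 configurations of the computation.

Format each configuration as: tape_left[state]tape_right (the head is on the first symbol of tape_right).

Transitions applied:
Step 1: δ(s0, 0) = (sA, 0, L)

The first 2 configurations are:
[s0]00001 ⊢ [sA]□00001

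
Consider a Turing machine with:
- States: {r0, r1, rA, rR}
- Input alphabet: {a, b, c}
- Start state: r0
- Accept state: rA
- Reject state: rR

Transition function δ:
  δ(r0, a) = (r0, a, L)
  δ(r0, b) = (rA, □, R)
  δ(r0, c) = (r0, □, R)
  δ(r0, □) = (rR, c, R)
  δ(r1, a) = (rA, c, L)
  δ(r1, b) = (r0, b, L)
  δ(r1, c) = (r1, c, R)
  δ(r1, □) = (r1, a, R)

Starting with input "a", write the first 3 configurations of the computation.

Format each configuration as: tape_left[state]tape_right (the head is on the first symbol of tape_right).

Transitions applied:
Step 1: δ(r0, a) = (r0, a, L)
Step 2: δ(r0, □) = (rR, c, R)

The first 3 configurations are:
[r0]a ⊢ [r0]□a ⊢ c[rR]a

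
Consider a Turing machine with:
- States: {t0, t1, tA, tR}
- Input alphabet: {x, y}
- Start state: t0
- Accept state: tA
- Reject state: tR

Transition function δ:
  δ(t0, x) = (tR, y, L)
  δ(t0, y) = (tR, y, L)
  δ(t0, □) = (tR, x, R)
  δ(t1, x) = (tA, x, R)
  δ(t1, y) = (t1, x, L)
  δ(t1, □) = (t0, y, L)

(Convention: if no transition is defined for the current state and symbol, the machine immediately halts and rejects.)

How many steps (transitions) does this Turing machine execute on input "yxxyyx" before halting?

Execution trace:
Initial: [t0]yxxyyx
Step 1: δ(t0, y) = (tR, y, L) → [tR]□yxxyyx

The machine reaches the reject state tR and halts.

The machine executed 1 step before halting.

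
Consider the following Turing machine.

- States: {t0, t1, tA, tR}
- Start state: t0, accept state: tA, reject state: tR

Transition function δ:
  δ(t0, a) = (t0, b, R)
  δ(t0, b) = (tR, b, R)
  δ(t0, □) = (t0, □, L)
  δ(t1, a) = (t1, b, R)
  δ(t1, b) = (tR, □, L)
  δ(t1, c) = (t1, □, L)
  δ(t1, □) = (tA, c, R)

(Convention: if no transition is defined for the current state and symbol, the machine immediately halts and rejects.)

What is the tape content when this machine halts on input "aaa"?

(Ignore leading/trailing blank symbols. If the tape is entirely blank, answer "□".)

Execution trace:
Initial: [t0]aaa
Step 1: δ(t0, a) = (t0, b, R) → b[t0]aa
Step 2: δ(t0, a) = (t0, b, R) → bb[t0]a
Step 3: δ(t0, a) = (t0, b, R) → bbb[t0]□
Step 4: δ(t0, □) = (t0, □, L) → bb[t0]b□
Step 5: δ(t0, b) = (tR, b, R) → bbb[tR]□

The machine reaches the reject state tR and halts.

Final tape (ignoring leading/trailing blanks): bbb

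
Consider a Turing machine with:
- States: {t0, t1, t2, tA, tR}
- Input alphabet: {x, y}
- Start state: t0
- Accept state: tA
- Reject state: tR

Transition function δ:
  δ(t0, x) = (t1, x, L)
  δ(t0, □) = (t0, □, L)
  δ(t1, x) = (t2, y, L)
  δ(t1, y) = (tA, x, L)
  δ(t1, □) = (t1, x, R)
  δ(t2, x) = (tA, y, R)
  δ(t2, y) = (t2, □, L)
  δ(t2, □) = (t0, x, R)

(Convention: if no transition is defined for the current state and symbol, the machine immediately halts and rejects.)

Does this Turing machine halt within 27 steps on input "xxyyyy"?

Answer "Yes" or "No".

Execution trace:
Initial: [t0]xxyyyy
Step 1: δ(t0, x) = (t1, x, L) → [t1]□xxyyyy
Step 2: δ(t1, □) = (t1, x, R) → x[t1]xxyyyy
Step 3: δ(t1, x) = (t2, y, L) → [t2]xyxyyyy
Step 4: δ(t2, x) = (tA, y, R) → y[tA]yxyyyy

The machine reaches the accept state tA and halts.
The machine halted after 4 steps (within the 27-step bound).

Answer: Yes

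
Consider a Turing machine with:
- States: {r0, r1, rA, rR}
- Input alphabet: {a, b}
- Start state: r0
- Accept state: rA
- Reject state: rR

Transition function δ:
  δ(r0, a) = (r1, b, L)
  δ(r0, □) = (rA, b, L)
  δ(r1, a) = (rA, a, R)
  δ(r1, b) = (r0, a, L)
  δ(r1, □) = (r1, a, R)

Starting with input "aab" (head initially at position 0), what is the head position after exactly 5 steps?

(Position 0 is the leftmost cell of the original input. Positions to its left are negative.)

Execution trace (head position shown):
Step 0: [r0]aab  (head at position 0)
Step 1: move left → [r1]□bab  (head at position -1)
Step 2: move right → a[r1]bab  (head at position 0)
Step 3: move left → [r0]aaab  (head at position -1)
Step 4: move left → [r1]□baab  (head at position -2)
Step 5: move right → a[r1]baab  (head at position -1)

After 5 steps, the head is at position -1.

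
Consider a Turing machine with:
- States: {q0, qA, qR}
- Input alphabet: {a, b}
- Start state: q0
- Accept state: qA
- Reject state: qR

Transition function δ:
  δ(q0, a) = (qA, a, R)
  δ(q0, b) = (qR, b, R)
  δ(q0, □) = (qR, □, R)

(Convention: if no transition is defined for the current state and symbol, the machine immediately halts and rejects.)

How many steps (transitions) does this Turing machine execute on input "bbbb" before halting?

Execution trace:
Initial: [q0]bbbb
Step 1: δ(q0, b) = (qR, b, R) → b[qR]bbb

The machine reaches the reject state qR and halts.

The machine executed 1 step before halting.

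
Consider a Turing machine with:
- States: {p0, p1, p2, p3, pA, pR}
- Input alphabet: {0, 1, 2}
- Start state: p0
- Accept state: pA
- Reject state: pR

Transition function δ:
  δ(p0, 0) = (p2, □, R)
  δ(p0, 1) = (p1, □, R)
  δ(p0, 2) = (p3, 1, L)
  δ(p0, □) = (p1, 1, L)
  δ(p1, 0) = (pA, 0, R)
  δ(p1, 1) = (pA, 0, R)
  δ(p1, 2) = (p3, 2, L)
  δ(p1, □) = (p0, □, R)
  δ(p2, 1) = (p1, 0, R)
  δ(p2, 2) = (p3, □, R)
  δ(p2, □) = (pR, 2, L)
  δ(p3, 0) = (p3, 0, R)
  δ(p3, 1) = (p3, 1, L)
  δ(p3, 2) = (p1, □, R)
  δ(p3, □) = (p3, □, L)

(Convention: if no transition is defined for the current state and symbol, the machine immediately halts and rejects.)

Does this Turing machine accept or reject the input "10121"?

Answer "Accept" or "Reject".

Execution trace:
Initial: [p0]10121
Step 1: δ(p0, 1) = (p1, □, R) → □[p1]0121
Step 2: δ(p1, 0) = (pA, 0, R) → □0[pA]121

The machine reaches the accept state pA and halts.

Answer: Accept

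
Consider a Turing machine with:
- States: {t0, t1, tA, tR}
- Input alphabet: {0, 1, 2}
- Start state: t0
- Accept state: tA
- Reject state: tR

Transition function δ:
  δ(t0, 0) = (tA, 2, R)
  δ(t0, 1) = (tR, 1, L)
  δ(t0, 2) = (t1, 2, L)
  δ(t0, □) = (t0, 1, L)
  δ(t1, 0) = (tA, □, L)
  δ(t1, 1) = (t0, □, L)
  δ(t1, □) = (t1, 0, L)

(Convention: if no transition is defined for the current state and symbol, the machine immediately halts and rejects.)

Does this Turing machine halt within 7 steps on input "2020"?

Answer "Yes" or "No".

Execution trace:
Initial: [t0]2020
Step 1: δ(t0, 2) = (t1, 2, L) → [t1]□2020
Step 2: δ(t1, □) = (t1, 0, L) → [t1]□02020
Step 3: δ(t1, □) = (t1, 0, L) → [t1]□002020
Step 4: δ(t1, □) = (t1, 0, L) → [t1]□0002020
Step 5: δ(t1, □) = (t1, 0, L) → [t1]□00002020
Step 6: δ(t1, □) = (t1, 0, L) → [t1]□000002020
Step 7: δ(t1, □) = (t1, 0, L) → [t1]□0000002020

The machine has not reached a halting state after 7 steps.
The machine did not halt within the 7-step bound.

Answer: No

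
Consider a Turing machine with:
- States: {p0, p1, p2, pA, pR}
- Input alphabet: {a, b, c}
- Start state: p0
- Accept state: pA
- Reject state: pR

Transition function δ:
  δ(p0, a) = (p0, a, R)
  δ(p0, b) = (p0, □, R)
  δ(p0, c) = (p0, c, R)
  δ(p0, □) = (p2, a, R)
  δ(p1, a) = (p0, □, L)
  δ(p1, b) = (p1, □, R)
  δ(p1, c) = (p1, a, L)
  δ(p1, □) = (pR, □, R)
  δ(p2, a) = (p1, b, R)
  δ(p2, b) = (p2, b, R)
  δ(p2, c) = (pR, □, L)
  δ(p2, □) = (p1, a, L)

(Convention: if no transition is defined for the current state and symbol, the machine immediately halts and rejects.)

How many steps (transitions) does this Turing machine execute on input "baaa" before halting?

Execution trace:
Initial: [p0]baaa
Step 1: δ(p0, b) = (p0, □, R) → □[p0]aaa
Step 2: δ(p0, a) = (p0, a, R) → □a[p0]aa
Step 3: δ(p0, a) = (p0, a, R) → □aa[p0]a
Step 4: δ(p0, a) = (p0, a, R) → □aaa[p0]□
Step 5: δ(p0, □) = (p2, a, R) → □aaaa[p2]□
Step 6: δ(p2, □) = (p1, a, L) → □aaa[p1]aa
Step 7: δ(p1, a) = (p0, □, L) → □aa[p0]a□a
Step 8: δ(p0, a) = (p0, a, R) → □aaa[p0]□a
Step 9: δ(p0, □) = (p2, a, R) → □aaaa[p2]a
Step 10: δ(p2, a) = (p1, b, R) → □aaaab[p1]□
Step 11: δ(p1, □) = (pR, □, R) → □aaaab□[pR]□

The machine reaches the reject state pR and halts.

The machine executed 11 steps before halting.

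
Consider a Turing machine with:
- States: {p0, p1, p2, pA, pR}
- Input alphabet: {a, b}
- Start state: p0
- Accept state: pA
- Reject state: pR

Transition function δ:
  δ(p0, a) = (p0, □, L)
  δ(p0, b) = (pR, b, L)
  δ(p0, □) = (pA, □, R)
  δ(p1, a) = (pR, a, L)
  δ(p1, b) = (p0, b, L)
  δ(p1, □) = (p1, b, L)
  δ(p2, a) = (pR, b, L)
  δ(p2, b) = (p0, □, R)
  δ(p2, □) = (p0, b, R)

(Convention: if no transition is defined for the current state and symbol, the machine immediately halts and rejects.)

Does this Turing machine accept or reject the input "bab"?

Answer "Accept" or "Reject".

Execution trace:
Initial: [p0]bab
Step 1: δ(p0, b) = (pR, b, L) → [pR]□bab

The machine reaches the reject state pR and halts.

Answer: Reject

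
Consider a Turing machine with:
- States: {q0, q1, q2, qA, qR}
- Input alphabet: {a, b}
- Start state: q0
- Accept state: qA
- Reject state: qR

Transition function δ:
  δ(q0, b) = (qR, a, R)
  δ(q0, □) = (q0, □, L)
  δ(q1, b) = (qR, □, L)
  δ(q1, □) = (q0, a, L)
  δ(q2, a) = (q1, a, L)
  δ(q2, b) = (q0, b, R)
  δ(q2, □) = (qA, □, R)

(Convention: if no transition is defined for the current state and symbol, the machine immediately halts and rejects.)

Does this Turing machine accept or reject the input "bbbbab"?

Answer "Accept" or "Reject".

Execution trace:
Initial: [q0]bbbbab
Step 1: δ(q0, b) = (qR, a, R) → a[qR]bbbab

The machine reaches the reject state qR and halts.

Answer: Reject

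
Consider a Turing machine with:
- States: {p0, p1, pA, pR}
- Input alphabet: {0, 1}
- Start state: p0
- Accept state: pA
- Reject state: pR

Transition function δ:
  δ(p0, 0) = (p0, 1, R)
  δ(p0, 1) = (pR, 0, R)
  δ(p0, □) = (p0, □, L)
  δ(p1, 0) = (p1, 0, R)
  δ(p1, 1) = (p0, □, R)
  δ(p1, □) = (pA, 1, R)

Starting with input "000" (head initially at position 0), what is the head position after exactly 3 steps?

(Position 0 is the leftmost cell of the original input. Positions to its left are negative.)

Execution trace (head position shown):
Step 0: [p0]000  (head at position 0)
Step 1: move right → 1[p0]00  (head at position 1)
Step 2: move right → 11[p0]0  (head at position 2)
Step 3: move right → 111[p0]□  (head at position 3)

After 3 steps, the head is at position 3.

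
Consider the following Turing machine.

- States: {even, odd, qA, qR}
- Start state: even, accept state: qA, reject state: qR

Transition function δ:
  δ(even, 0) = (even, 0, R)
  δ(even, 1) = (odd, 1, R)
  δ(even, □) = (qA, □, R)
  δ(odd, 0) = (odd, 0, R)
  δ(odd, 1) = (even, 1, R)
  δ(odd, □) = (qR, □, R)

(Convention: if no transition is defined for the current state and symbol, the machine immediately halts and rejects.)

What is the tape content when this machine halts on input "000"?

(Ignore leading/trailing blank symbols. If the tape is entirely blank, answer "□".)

Execution trace:
Initial: [even]000
Step 1: δ(even, 0) = (even, 0, R) → 0[even]00
Step 2: δ(even, 0) = (even, 0, R) → 00[even]0
Step 3: δ(even, 0) = (even, 0, R) → 000[even]□
Step 4: δ(even, □) = (qA, □, R) → 000□[qA]□

The machine reaches the accept state qA and halts.

Final tape (ignoring leading/trailing blanks): 000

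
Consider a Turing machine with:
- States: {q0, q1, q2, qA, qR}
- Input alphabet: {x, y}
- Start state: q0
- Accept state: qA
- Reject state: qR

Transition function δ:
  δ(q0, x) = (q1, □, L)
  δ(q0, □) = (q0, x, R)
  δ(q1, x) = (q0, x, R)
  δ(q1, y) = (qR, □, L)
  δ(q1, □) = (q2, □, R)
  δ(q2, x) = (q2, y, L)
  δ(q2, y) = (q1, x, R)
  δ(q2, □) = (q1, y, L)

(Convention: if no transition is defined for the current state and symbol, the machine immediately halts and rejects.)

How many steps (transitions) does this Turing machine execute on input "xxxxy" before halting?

Execution trace:
Initial: [q0]xxxxy
Step 1: δ(q0, x) = (q1, □, L) → [q1]□□xxxy
Step 2: δ(q1, □) = (q2, □, R) → □[q2]□xxxy
Step 3: δ(q2, □) = (q1, y, L) → [q1]□yxxxy
Step 4: δ(q1, □) = (q2, □, R) → □[q2]yxxxy
Step 5: δ(q2, y) = (q1, x, R) → □x[q1]xxxy
Step 6: δ(q1, x) = (q0, x, R) → □xx[q0]xxy
Step 7: δ(q0, x) = (q1, □, L) → □x[q1]x□xy
Step 8: δ(q1, x) = (q0, x, R) → □xx[q0]□xy
Step 9: δ(q0, □) = (q0, x, R) → □xxx[q0]xy
Step 10: δ(q0, x) = (q1, □, L) → □xx[q1]x□y
Step 11: δ(q1, x) = (q0, x, R) → □xxx[q0]□y
Step 12: δ(q0, □) = (q0, x, R) → □xxxx[q0]y

No transition is defined for δ(q0, y). By convention the machine halts and rejects.

The machine executed 12 steps before halting.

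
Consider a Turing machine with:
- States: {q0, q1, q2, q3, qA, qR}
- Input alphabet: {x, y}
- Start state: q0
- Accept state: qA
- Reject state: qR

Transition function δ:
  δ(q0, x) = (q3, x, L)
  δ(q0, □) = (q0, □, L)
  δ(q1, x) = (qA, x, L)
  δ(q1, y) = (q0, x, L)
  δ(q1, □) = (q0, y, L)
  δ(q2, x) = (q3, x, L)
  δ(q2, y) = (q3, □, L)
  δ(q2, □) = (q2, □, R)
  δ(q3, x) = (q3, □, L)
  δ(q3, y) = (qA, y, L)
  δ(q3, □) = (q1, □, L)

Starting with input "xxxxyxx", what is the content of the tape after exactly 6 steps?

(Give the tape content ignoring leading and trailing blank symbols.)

Execution trace:
Initial: [q0]xxxxyxx
Step 1: δ(q0, x) = (q3, x, L) → [q3]□xxxxyxx
Step 2: δ(q3, □) = (q1, □, L) → [q1]□□xxxxyxx
Step 3: δ(q1, □) = (q0, y, L) → [q0]□y□xxxxyxx
Step 4: δ(q0, □) = (q0, □, L) → [q0]□□y□xxxxyxx
Step 5: δ(q0, □) = (q0, □, L) → [q0]□□□y□xxxxyxx
Step 6: δ(q0, □) = (q0, □, L) → [q0]□□□□y□xxxxyxx

After 6 steps, the tape (ignoring leading/trailing blanks) is: y□xxxxyxx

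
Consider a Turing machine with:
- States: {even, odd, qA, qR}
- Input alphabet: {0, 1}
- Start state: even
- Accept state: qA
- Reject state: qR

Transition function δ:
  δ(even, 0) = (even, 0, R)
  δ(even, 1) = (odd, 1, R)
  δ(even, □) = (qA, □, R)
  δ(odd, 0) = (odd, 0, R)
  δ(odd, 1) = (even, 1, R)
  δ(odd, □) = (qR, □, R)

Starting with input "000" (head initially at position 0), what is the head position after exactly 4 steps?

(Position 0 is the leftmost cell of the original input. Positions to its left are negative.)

Execution trace (head position shown):
Step 0: [even]000  (head at position 0)
Step 1: move right → 0[even]00  (head at position 1)
Step 2: move right → 00[even]0  (head at position 2)
Step 3: move right → 000[even]□  (head at position 3)
Step 4: move right → 000□[qA]□  (head at position 4)

After 4 steps, the head is at position 4.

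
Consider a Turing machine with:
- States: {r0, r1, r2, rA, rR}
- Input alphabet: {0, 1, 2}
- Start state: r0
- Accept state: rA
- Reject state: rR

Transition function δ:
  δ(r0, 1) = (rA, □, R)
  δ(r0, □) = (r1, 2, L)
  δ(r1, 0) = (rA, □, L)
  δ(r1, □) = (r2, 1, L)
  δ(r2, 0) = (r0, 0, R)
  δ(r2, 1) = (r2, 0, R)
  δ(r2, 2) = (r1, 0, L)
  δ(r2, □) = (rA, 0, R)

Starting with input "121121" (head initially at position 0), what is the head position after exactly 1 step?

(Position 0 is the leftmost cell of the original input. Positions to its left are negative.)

Execution trace (head position shown):
Step 0: [r0]121121  (head at position 0)
Step 1: move right → □[rA]21121  (head at position 1)

After 1 step, the head is at position 1.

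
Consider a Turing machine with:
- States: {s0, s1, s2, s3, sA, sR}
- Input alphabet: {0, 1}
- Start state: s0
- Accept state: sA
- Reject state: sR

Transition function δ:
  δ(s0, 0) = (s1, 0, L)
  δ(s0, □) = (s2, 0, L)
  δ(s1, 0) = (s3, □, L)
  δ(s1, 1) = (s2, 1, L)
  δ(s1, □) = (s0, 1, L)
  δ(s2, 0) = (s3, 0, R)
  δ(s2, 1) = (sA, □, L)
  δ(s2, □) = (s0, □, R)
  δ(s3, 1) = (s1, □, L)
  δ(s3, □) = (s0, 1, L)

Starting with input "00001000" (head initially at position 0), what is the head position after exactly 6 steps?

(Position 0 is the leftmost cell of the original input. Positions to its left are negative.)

Execution trace (head position shown):
Step 0: [s0]00001000  (head at position 0)
Step 1: move left → [s1]□00001000  (head at position -1)
Step 2: move left → [s0]□100001000  (head at position -2)
Step 3: move left → [s2]□0100001000  (head at position -3)
Step 4: move right → □[s0]0100001000  (head at position -2)
Step 5: move left → [s1]□0100001000  (head at position -3)
Step 6: move left → [s0]□10100001000  (head at position -4)

After 6 steps, the head is at position -4.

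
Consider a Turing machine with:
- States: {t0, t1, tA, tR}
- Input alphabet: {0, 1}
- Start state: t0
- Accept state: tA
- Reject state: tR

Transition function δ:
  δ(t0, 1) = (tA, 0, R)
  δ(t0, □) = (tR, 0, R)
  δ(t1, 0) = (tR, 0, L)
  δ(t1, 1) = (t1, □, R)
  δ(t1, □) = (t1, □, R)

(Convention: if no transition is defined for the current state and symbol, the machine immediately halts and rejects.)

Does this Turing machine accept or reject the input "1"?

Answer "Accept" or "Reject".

Execution trace:
Initial: [t0]1
Step 1: δ(t0, 1) = (tA, 0, R) → 0[tA]□

The machine reaches the accept state tA and halts.

Answer: Accept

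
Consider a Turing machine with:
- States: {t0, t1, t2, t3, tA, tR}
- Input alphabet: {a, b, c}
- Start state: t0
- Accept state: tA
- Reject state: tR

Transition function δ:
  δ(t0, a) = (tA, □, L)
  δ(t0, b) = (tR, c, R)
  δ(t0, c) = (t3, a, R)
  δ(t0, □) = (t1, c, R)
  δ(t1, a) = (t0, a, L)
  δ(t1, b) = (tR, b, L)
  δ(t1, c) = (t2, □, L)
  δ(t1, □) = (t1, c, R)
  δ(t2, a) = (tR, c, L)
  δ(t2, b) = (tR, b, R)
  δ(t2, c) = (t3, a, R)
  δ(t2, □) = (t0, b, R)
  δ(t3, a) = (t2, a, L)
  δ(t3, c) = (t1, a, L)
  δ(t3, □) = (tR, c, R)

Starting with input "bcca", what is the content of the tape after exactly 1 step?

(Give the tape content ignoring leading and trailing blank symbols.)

Execution trace:
Initial: [t0]bcca
Step 1: δ(t0, b) = (tR, c, R) → c[tR]cca

The machine reaches the reject state tR and halts.

After 1 step, the tape (ignoring leading/trailing blanks) is: ccca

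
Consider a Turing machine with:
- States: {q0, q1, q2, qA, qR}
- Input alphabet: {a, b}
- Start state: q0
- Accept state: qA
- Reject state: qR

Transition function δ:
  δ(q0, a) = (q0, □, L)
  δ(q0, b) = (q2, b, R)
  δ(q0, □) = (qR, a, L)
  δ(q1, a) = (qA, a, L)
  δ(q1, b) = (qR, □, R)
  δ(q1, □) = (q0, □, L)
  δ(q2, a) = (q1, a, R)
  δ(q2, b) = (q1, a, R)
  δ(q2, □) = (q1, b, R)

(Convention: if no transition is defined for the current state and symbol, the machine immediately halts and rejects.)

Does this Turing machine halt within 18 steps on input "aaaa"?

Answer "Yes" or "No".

Execution trace:
Initial: [q0]aaaa
Step 1: δ(q0, a) = (q0, □, L) → [q0]□□aaa
Step 2: δ(q0, □) = (qR, a, L) → [qR]□a□aaa

The machine reaches the reject state qR and halts.
The machine halted after 2 steps (within the 18-step bound).

Answer: Yes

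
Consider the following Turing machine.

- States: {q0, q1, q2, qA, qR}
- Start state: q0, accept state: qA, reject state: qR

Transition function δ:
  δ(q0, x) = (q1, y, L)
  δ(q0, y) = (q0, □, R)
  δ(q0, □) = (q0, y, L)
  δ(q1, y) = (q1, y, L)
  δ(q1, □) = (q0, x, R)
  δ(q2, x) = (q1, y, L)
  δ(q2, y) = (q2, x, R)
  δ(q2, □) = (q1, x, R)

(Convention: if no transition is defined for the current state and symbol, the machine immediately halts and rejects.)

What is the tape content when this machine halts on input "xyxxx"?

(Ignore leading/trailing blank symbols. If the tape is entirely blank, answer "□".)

Execution trace:
Initial: [q0]xyxxx
Step 1: δ(q0, x) = (q1, y, L) → [q1]□yyxxx
Step 2: δ(q1, □) = (q0, x, R) → x[q0]yyxxx
Step 3: δ(q0, y) = (q0, □, R) → x□[q0]yxxx
Step 4: δ(q0, y) = (q0, □, R) → x□□[q0]xxx
Step 5: δ(q0, x) = (q1, y, L) → x□[q1]□yxx
Step 6: δ(q1, □) = (q0, x, R) → x□x[q0]yxx
Step 7: δ(q0, y) = (q0, □, R) → x□x□[q0]xx
Step 8: δ(q0, x) = (q1, y, L) → x□x[q1]□yx
Step 9: δ(q1, □) = (q0, x, R) → x□xx[q0]yx
Step 10: δ(q0, y) = (q0, □, R) → x□xx□[q0]x
Step 11: δ(q0, x) = (q1, y, L) → x□xx[q1]□y
Step 12: δ(q1, □) = (q0, x, R) → x□xxx[q0]y
Step 13: δ(q0, y) = (q0, □, R) → x□xxx□[q0]□
Step 14: δ(q0, □) = (q0, y, L) → x□xxx[q0]□y
Step 15: δ(q0, □) = (q0, y, L) → x□xx[q0]xyy
Step 16: δ(q0, x) = (q1, y, L) → x□x[q1]xyyy

No transition is defined for δ(q1, x). By convention the machine halts and rejects.

Final tape (ignoring leading/trailing blanks): x□xxyyy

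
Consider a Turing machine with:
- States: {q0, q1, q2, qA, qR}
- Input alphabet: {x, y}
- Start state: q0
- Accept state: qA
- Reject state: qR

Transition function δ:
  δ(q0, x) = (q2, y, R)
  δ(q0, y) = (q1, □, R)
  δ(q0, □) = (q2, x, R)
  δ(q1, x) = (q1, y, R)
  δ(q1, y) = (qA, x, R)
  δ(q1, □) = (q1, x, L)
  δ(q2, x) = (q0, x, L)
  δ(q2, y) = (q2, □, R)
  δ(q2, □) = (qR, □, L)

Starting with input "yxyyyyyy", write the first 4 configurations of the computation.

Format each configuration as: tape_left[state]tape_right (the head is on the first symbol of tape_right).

Transitions applied:
Step 1: δ(q0, y) = (q1, □, R)
Step 2: δ(q1, x) = (q1, y, R)
Step 3: δ(q1, y) = (qA, x, R)

The first 4 configurations are:
[q0]yxyyyyyy ⊢ □[q1]xyyyyyy ⊢ □y[q1]yyyyyy ⊢ □yx[qA]yyyyy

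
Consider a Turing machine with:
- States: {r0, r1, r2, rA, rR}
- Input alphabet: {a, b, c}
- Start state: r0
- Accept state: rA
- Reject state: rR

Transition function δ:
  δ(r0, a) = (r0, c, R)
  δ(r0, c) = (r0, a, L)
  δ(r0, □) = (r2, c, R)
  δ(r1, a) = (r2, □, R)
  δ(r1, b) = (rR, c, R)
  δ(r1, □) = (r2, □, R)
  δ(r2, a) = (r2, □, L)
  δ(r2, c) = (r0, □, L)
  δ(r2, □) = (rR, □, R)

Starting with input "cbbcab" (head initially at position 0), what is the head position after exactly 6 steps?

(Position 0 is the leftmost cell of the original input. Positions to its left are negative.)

Execution trace (head position shown):
Step 0: [r0]cbbcab  (head at position 0)
Step 1: move left → [r0]□abbcab  (head at position -1)
Step 2: move right → c[r2]abbcab  (head at position 0)
Step 3: move left → [r2]c□bbcab  (head at position -1)
Step 4: move left → [r0]□□□bbcab  (head at position -2)
Step 5: move right → c[r2]□□bbcab  (head at position -1)
Step 6: move right → c□[rR]□bbcab  (head at position 0)

After 6 steps, the head is at position 0.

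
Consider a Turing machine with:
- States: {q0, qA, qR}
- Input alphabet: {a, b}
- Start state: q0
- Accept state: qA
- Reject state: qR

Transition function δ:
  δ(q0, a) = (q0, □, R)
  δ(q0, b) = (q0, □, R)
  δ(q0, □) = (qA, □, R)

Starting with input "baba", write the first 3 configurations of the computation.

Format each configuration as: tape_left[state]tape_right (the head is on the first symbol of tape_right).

Transitions applied:
Step 1: δ(q0, b) = (q0, □, R)
Step 2: δ(q0, a) = (q0, □, R)

The first 3 configurations are:
[q0]baba ⊢ □[q0]aba ⊢ □□[q0]ba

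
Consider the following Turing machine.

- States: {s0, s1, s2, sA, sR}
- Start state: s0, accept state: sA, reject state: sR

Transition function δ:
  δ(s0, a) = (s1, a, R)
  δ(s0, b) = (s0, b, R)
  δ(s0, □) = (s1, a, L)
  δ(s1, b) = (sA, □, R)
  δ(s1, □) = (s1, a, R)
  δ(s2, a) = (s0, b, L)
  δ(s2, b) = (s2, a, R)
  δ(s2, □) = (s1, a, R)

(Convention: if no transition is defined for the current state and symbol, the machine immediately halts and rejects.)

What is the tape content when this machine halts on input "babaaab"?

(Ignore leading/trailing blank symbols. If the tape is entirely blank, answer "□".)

Execution trace:
Initial: [s0]babaaab
Step 1: δ(s0, b) = (s0, b, R) → b[s0]abaaab
Step 2: δ(s0, a) = (s1, a, R) → ba[s1]baaab
Step 3: δ(s1, b) = (sA, □, R) → ba□[sA]aaab

The machine reaches the accept state sA and halts.

Final tape (ignoring leading/trailing blanks): ba□aaab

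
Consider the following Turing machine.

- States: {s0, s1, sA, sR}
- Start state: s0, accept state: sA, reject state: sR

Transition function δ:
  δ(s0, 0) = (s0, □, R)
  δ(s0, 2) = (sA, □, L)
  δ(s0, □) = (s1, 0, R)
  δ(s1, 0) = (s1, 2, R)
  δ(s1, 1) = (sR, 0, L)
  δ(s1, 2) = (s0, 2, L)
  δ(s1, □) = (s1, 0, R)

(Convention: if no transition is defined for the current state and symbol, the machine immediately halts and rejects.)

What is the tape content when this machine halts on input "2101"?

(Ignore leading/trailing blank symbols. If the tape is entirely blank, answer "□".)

Execution trace:
Initial: [s0]2101
Step 1: δ(s0, 2) = (sA, □, L) → [sA]□□101

The machine reaches the accept state sA and halts.

Final tape (ignoring leading/trailing blanks): 101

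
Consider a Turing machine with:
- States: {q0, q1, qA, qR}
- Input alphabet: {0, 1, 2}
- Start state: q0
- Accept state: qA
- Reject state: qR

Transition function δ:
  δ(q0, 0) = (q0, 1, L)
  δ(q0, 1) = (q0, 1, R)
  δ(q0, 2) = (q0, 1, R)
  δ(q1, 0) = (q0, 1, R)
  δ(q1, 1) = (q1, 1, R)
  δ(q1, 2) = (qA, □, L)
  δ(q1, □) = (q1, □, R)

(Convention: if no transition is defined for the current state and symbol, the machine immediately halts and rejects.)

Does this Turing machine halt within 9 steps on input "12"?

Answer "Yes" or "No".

Execution trace:
Initial: [q0]12
Step 1: δ(q0, 1) = (q0, 1, R) → 1[q0]2
Step 2: δ(q0, 2) = (q0, 1, R) → 11[q0]□

No transition is defined for δ(q0, □). By convention the machine halts and rejects.
The machine halted after 2 steps (within the 9-step bound).

Answer: Yes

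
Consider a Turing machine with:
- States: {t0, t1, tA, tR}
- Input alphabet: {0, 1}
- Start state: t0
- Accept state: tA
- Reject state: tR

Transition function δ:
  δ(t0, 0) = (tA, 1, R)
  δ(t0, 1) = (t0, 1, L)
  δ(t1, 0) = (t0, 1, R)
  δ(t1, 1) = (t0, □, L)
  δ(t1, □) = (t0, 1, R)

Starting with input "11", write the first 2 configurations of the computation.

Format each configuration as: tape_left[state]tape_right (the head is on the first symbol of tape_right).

Transitions applied:
Step 1: δ(t0, 1) = (t0, 1, L)

The first 2 configurations are:
[t0]11 ⊢ [t0]□11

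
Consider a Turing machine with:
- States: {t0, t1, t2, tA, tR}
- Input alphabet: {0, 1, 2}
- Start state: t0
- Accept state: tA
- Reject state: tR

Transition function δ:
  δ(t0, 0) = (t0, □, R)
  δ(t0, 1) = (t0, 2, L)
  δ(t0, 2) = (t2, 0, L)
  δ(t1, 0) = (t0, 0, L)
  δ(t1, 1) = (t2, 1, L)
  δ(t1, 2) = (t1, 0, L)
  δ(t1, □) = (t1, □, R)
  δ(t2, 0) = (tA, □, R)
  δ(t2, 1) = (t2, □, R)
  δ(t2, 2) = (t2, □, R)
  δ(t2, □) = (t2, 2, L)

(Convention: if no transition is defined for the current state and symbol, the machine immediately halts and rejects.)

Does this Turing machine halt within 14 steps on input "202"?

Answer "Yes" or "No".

Execution trace:
Initial: [t0]202
Step 1: δ(t0, 2) = (t2, 0, L) → [t2]□002
Step 2: δ(t2, □) = (t2, 2, L) → [t2]□2002
Step 3: δ(t2, □) = (t2, 2, L) → [t2]□22002
Step 4: δ(t2, □) = (t2, 2, L) → [t2]□222002
Step 5: δ(t2, □) = (t2, 2, L) → [t2]□2222002
Step 6: δ(t2, □) = (t2, 2, L) → [t2]□22222002
Step 7: δ(t2, □) = (t2, 2, L) → [t2]□222222002
Step 8: δ(t2, □) = (t2, 2, L) → [t2]□2222222002
Step 9: δ(t2, □) = (t2, 2, L) → [t2]□22222222002
Step 10: δ(t2, □) = (t2, 2, L) → [t2]□222222222002
Step 11: δ(t2, □) = (t2, 2, L) → [t2]□2222222222002
Step 12: δ(t2, □) = (t2, 2, L) → [t2]□22222222222002
Step 13: δ(t2, □) = (t2, 2, L) → [t2]□222222222222002
Step 14: δ(t2, □) = (t2, 2, L) → [t2]□2222222222222002

The machine has not reached a halting state after 14 steps.
The machine did not halt within the 14-step bound.

Answer: No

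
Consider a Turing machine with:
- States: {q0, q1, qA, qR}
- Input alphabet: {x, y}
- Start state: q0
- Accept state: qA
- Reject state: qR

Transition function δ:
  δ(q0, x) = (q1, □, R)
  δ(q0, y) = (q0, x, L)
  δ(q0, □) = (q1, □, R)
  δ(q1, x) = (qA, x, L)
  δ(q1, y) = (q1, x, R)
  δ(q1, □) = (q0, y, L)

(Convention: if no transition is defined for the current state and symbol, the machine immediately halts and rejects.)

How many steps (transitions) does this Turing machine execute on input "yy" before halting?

Execution trace:
Initial: [q0]yy
Step 1: δ(q0, y) = (q0, x, L) → [q0]□xy
Step 2: δ(q0, □) = (q1, □, R) → □[q1]xy
Step 3: δ(q1, x) = (qA, x, L) → [qA]□xy

The machine reaches the accept state qA and halts.

The machine executed 3 steps before halting.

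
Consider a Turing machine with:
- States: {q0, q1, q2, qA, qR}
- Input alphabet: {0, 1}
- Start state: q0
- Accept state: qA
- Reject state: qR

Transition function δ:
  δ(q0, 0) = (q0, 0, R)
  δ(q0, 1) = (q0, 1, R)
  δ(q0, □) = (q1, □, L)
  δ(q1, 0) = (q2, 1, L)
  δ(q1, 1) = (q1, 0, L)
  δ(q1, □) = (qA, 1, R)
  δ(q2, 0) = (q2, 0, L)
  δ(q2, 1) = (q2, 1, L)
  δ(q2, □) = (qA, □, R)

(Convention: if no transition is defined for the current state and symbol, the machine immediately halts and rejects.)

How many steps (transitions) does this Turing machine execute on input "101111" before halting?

Execution trace:
Initial: [q0]101111
Step 1: δ(q0, 1) = (q0, 1, R) → 1[q0]01111
Step 2: δ(q0, 0) = (q0, 0, R) → 10[q0]1111
Step 3: δ(q0, 1) = (q0, 1, R) → 101[q0]111
Step 4: δ(q0, 1) = (q0, 1, R) → 1011[q0]11
Step 5: δ(q0, 1) = (q0, 1, R) → 10111[q0]1
Step 6: δ(q0, 1) = (q0, 1, R) → 101111[q0]□
Step 7: δ(q0, □) = (q1, □, L) → 10111[q1]1□
Step 8: δ(q1, 1) = (q1, 0, L) → 1011[q1]10□
Step 9: δ(q1, 1) = (q1, 0, L) → 101[q1]100□
Step 10: δ(q1, 1) = (q1, 0, L) → 10[q1]1000□
Step 11: δ(q1, 1) = (q1, 0, L) → 1[q1]00000□
Step 12: δ(q1, 0) = (q2, 1, L) → [q2]110000□
Step 13: δ(q2, 1) = (q2, 1, L) → [q2]□110000□
Step 14: δ(q2, □) = (qA, □, R) → □[qA]110000□

The machine reaches the accept state qA and halts.

The machine executed 14 steps before halting.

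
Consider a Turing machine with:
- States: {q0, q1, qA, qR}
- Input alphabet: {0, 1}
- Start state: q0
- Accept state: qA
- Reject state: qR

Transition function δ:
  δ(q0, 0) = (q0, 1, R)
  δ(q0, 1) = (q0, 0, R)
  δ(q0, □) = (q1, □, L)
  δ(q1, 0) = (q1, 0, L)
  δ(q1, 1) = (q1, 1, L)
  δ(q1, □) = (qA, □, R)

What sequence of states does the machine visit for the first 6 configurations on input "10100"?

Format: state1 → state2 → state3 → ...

Execution trace:
Initial: [q0]10100
Step 1: δ(q0, 1) = (q0, 0, R) → 0[q0]0100
Step 2: δ(q0, 0) = (q0, 1, R) → 01[q0]100
Step 3: δ(q0, 1) = (q0, 0, R) → 010[q0]00
Step 4: δ(q0, 0) = (q0, 1, R) → 0101[q0]0
Step 5: δ(q0, 0) = (q0, 1, R) → 01011[q0]□

State sequence: q0 → q0 → q0 → q0 → q0 → q0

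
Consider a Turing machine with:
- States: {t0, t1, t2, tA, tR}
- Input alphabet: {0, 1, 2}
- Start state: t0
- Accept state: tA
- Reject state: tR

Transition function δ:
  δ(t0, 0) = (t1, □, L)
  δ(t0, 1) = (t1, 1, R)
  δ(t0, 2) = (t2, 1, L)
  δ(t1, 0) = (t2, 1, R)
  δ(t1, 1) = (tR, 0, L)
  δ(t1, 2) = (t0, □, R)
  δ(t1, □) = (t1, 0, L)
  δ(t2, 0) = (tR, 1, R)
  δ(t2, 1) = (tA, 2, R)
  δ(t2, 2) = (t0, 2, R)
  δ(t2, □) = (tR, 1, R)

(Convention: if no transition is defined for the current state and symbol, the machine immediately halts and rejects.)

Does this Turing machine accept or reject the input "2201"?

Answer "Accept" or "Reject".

Execution trace:
Initial: [t0]2201
Step 1: δ(t0, 2) = (t2, 1, L) → [t2]□1201
Step 2: δ(t2, □) = (tR, 1, R) → 1[tR]1201

The machine reaches the reject state tR and halts.

Answer: Reject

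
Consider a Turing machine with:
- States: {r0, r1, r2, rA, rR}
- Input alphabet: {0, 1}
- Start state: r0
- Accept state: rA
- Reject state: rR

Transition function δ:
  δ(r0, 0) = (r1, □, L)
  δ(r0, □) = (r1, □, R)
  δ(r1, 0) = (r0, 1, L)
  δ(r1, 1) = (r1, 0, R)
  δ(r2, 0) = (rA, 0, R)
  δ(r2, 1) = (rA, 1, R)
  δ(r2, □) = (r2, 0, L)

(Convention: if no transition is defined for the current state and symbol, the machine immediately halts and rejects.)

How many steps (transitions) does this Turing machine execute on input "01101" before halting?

Execution trace:
Initial: [r0]01101
Step 1: δ(r0, 0) = (r1, □, L) → [r1]□□1101

No transition is defined for δ(r1, □). By convention the machine halts and rejects.

The machine executed 1 step before halting.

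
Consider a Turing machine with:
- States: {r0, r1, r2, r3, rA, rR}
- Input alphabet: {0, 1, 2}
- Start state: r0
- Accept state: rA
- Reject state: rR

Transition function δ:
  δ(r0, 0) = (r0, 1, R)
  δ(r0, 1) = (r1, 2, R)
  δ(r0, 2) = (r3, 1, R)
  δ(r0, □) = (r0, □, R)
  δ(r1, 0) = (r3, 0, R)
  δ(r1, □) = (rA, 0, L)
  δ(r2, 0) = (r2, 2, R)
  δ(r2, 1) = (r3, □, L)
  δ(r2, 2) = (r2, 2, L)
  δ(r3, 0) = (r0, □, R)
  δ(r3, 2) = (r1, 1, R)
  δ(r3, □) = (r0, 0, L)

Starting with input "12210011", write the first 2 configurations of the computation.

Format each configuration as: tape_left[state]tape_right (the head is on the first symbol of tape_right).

Transitions applied:
Step 1: δ(r0, 1) = (r1, 2, R)

The first 2 configurations are:
[r0]12210011 ⊢ 2[r1]2210011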